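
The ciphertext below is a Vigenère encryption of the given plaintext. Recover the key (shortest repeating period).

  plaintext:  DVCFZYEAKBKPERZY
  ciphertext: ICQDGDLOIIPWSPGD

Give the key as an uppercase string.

FHOYH

  i= 0: I-D =  5 → F
  i= 1: C-V =  7 → H
  i= 2: Q-C = 14 → O
  i= 3: D-F = 24 → Y
  i= 4: G-Z =  7 → H
  i= 5: D-Y =  5 → F
  i= 6: L-E =  7 → H
  i= 7: O-A = 14 → O
  i= 8: I-K = 24 → Y
  i= 9: I-B =  7 → H
  i=10: P-K =  5 → F
  i=11: W-P =  7 → H
  i=12: S-E = 14 → O
  i=13: P-R = 24 → Y
  i=14: G-Z =  7 → H
  i=15: D-Y =  5 → F
  shifts repeat with period 5: FHOYH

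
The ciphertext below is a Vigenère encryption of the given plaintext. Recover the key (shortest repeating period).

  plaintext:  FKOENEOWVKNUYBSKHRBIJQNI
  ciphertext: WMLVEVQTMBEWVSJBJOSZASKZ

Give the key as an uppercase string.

RCXRR

  i= 0: W-F = 17 → R
  i= 1: M-K =  2 → C
  i= 2: L-O = 23 → X
  i= 3: V-E = 17 → R
  i= 4: E-N = 17 → R
  i= 5: V-E = 17 → R
  i= 6: Q-O =  2 → C
  i= 7: T-W = 23 → X
  i= 8: M-V = 17 → R
  i= 9: B-K = 17 → R
  i=10: E-N = 17 → R
  i=11: W-U =  2 → C
  i=12: V-Y = 23 → X
  i=13: S-B = 17 → R
  i=14: J-S = 17 → R
  i=15: B-K = 17 → R
  i=16: J-H =  2 → C
  i=17: O-R = 23 → X
  i=18: S-B = 17 → R
  i=19: Z-I = 17 → R
  i=20: A-J = 17 → R
  i=21: S-Q =  2 → C
  i=22: K-N = 23 → X
  i=23: Z-I = 17 → R
  shifts repeat with period 5: RCXRR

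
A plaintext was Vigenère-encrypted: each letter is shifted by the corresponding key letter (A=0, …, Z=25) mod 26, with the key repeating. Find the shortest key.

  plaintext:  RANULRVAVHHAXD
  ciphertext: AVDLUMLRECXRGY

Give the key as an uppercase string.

JVQR

  i= 0: A-R =  9 → J
  i= 1: V-A = 21 → V
  i= 2: D-N = 16 → Q
  i= 3: L-U = 17 → R
  i= 4: U-L =  9 → J
  i= 5: M-R = 21 → V
  i= 6: L-V = 16 → Q
  i= 7: R-A = 17 → R
  i= 8: E-V =  9 → J
  i= 9: C-H = 21 → V
  i=10: X-H = 16 → Q
  i=11: R-A = 17 → R
  i=12: G-X =  9 → J
  i=13: Y-D = 21 → V
  shifts repeat with period 4: JVQR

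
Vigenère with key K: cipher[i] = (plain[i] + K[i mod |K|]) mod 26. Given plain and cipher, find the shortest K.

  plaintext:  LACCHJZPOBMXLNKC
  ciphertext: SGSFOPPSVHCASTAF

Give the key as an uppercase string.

HGQD

  i= 0: S-L =  7 → H
  i= 1: G-A =  6 → G
  i= 2: S-C = 16 → Q
  i= 3: F-C =  3 → D
  i= 4: O-H =  7 → H
  i= 5: P-J =  6 → G
  i= 6: P-Z = 16 → Q
  i= 7: S-P =  3 → D
  i= 8: V-O =  7 → H
  i= 9: H-B =  6 → G
  i=10: C-M = 16 → Q
  i=11: A-X =  3 → D
  i=12: S-L =  7 → H
  i=13: T-N =  6 → G
  i=14: A-K = 16 → Q
  i=15: F-C =  3 → D
  shifts repeat with period 4: HGQD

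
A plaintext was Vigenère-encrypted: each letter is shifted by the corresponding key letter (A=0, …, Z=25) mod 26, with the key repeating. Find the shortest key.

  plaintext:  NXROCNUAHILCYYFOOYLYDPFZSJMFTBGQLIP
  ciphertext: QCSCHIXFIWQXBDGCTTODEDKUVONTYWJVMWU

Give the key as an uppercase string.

DFBOFV

  i= 0: Q-N =  3 → D
  i= 1: C-X =  5 → F
  i= 2: S-R =  1 → B
  i= 3: C-O = 14 → O
  i= 4: H-C =  5 → F
  i= 5: I-N = 21 → V
  i= 6: X-U =  3 → D
  i= 7: F-A =  5 → F
  i= 8: I-H =  1 → B
  i= 9: W-I = 14 → O
  i=10: Q-L =  5 → F
  i=11: X-C = 21 → V
  i=12: B-Y =  3 → D
  i=13: D-Y =  5 → F
  i=14: G-F =  1 → B
  i=15: C-O = 14 → O
  i=16: T-O =  5 → F
  i=17: T-Y = 21 → V
  i=18: O-L =  3 → D
  i=19: D-Y =  5 → F
  i=20: E-D =  1 → B
  i=21: D-P = 14 → O
  i=22: K-F =  5 → F
  i=23: U-Z = 21 → V
  i=24: V-S =  3 → D
  i=25: O-J =  5 → F
  i=26: N-M =  1 → B
  i=27: T-F = 14 → O
  i=28: Y-T =  5 → F
  i=29: W-B = 21 → V
  i=30: J-G =  3 → D
  i=31: V-Q =  5 → F
  i=32: M-L =  1 → B
  i=33: W-I = 14 → O
  i=34: U-P =  5 → F
  shifts repeat with period 6: DFBOFV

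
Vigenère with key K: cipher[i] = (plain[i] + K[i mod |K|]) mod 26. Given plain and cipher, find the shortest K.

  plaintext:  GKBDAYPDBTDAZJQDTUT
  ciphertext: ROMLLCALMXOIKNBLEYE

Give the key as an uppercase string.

  i= 0: R-G = 11 → L
  i= 1: O-K =  4 → E
  i= 2: M-B = 11 → L
  i= 3: L-D =  8 → I
  i= 4: L-A = 11 → L
  i= 5: C-Y =  4 → E
  i= 6: A-P = 11 → L
  i= 7: L-D =  8 → I
  i= 8: M-B = 11 → L
  i= 9: X-T =  4 → E
  i=10: O-D = 11 → L
  i=11: I-A =  8 → I
  i=12: K-Z = 11 → L
  i=13: N-J =  4 → E
  i=14: B-Q = 11 → L
  i=15: L-D =  8 → I
  i=16: E-T = 11 → L
  i=17: Y-U =  4 → E
  i=18: E-T = 11 → L
  shifts repeat with period 4: LELI

LELI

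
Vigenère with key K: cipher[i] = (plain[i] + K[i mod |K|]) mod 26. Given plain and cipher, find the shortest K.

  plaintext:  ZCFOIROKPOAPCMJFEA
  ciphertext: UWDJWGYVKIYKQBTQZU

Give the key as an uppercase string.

  i= 0: U-Z = 21 → V
  i= 1: W-C = 20 → U
  i= 2: D-F = 24 → Y
  i= 3: J-O = 21 → V
  i= 4: W-I = 14 → O
  i= 5: G-R = 15 → P
  i= 6: Y-O = 10 → K
  i= 7: V-K = 11 → L
  i= 8: K-P = 21 → V
  i= 9: I-O = 20 → U
  i=10: Y-A = 24 → Y
  i=11: K-P = 21 → V
  i=12: Q-C = 14 → O
  i=13: B-M = 15 → P
  i=14: T-J = 10 → K
  i=15: Q-F = 11 → L
  i=16: Z-E = 21 → V
  i=17: U-A = 20 → U
  shifts repeat with period 8: VUYVOPKL

VUYVOPKL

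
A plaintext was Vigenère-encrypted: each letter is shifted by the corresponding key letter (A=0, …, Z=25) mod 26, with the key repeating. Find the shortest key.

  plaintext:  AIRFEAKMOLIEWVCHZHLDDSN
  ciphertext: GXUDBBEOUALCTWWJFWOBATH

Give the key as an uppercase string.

GPDYXBUC

  i= 0: G-A =  6 → G
  i= 1: X-I = 15 → P
  i= 2: U-R =  3 → D
  i= 3: D-F = 24 → Y
  i= 4: B-E = 23 → X
  i= 5: B-A =  1 → B
  i= 6: E-K = 20 → U
  i= 7: O-M =  2 → C
  i= 8: U-O =  6 → G
  i= 9: A-L = 15 → P
  i=10: L-I =  3 → D
  i=11: C-E = 24 → Y
  i=12: T-W = 23 → X
  i=13: W-V =  1 → B
  i=14: W-C = 20 → U
  i=15: J-H =  2 → C
  i=16: F-Z =  6 → G
  i=17: W-H = 15 → P
  i=18: O-L =  3 → D
  i=19: B-D = 24 → Y
  i=20: A-D = 23 → X
  i=21: T-S =  1 → B
  i=22: H-N = 20 → U
  shifts repeat with period 8: GPDYXBUC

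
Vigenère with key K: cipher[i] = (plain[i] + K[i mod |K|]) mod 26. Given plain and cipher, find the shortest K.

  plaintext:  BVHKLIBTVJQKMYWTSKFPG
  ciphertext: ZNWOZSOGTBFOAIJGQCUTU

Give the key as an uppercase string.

YSPEOKNN

  i= 0: Z-B = 24 → Y
  i= 1: N-V = 18 → S
  i= 2: W-H = 15 → P
  i= 3: O-K =  4 → E
  i= 4: Z-L = 14 → O
  i= 5: S-I = 10 → K
  i= 6: O-B = 13 → N
  i= 7: G-T = 13 → N
  i= 8: T-V = 24 → Y
  i= 9: B-J = 18 → S
  i=10: F-Q = 15 → P
  i=11: O-K =  4 → E
  i=12: A-M = 14 → O
  i=13: I-Y = 10 → K
  i=14: J-W = 13 → N
  i=15: G-T = 13 → N
  i=16: Q-S = 24 → Y
  i=17: C-K = 18 → S
  i=18: U-F = 15 → P
  i=19: T-P =  4 → E
  i=20: U-G = 14 → O
  shifts repeat with period 8: YSPEOKNN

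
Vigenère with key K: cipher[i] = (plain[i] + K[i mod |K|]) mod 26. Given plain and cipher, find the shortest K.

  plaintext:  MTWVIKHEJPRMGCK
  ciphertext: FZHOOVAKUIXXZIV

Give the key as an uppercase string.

  i= 0: F-M = 19 → T
  i= 1: Z-T =  6 → G
  i= 2: H-W = 11 → L
  i= 3: O-V = 19 → T
  i= 4: O-I =  6 → G
  i= 5: V-K = 11 → L
  i= 6: A-H = 19 → T
  i= 7: K-E =  6 → G
  i= 8: U-J = 11 → L
  i= 9: I-P = 19 → T
  i=10: X-R =  6 → G
  i=11: X-M = 11 → L
  i=12: Z-G = 19 → T
  i=13: I-C =  6 → G
  i=14: V-K = 11 → L
  shifts repeat with period 3: TGL

TGL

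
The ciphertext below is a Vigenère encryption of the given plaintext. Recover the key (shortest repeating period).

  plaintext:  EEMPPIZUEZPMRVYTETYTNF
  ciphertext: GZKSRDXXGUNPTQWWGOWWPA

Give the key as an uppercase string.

CVYD

  i= 0: G-E =  2 → C
  i= 1: Z-E = 21 → V
  i= 2: K-M = 24 → Y
  i= 3: S-P =  3 → D
  i= 4: R-P =  2 → C
  i= 5: D-I = 21 → V
  i= 6: X-Z = 24 → Y
  i= 7: X-U =  3 → D
  i= 8: G-E =  2 → C
  i= 9: U-Z = 21 → V
  i=10: N-P = 24 → Y
  i=11: P-M =  3 → D
  i=12: T-R =  2 → C
  i=13: Q-V = 21 → V
  i=14: W-Y = 24 → Y
  i=15: W-T =  3 → D
  i=16: G-E =  2 → C
  i=17: O-T = 21 → V
  i=18: W-Y = 24 → Y
  i=19: W-T =  3 → D
  i=20: P-N =  2 → C
  i=21: A-F = 21 → V
  shifts repeat with period 4: CVYD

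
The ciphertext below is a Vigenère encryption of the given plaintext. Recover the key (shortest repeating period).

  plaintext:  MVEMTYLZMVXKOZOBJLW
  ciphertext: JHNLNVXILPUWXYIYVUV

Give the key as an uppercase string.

XMJZU

  i= 0: J-M = 23 → X
  i= 1: H-V = 12 → M
  i= 2: N-E =  9 → J
  i= 3: L-M = 25 → Z
  i= 4: N-T = 20 → U
  i= 5: V-Y = 23 → X
  i= 6: X-L = 12 → M
  i= 7: I-Z =  9 → J
  i= 8: L-M = 25 → Z
  i= 9: P-V = 20 → U
  i=10: U-X = 23 → X
  i=11: W-K = 12 → M
  i=12: X-O =  9 → J
  i=13: Y-Z = 25 → Z
  i=14: I-O = 20 → U
  i=15: Y-B = 23 → X
  i=16: V-J = 12 → M
  i=17: U-L =  9 → J
  i=18: V-W = 25 → Z
  shifts repeat with period 5: XMJZU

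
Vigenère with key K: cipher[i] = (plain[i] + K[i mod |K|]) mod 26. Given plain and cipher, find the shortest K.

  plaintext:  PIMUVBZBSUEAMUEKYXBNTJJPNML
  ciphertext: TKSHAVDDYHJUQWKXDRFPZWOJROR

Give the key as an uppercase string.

ECGNFU

  i= 0: T-P =  4 → E
  i= 1: K-I =  2 → C
  i= 2: S-M =  6 → G
  i= 3: H-U = 13 → N
  i= 4: A-V =  5 → F
  i= 5: V-B = 20 → U
  i= 6: D-Z =  4 → E
  i= 7: D-B =  2 → C
  i= 8: Y-S =  6 → G
  i= 9: H-U = 13 → N
  i=10: J-E =  5 → F
  i=11: U-A = 20 → U
  i=12: Q-M =  4 → E
  i=13: W-U =  2 → C
  i=14: K-E =  6 → G
  i=15: X-K = 13 → N
  i=16: D-Y =  5 → F
  i=17: R-X = 20 → U
  i=18: F-B =  4 → E
  i=19: P-N =  2 → C
  i=20: Z-T =  6 → G
  i=21: W-J = 13 → N
  i=22: O-J =  5 → F
  i=23: J-P = 20 → U
  i=24: R-N =  4 → E
  i=25: O-M =  2 → C
  i=26: R-L =  6 → G
  shifts repeat with period 6: ECGNFU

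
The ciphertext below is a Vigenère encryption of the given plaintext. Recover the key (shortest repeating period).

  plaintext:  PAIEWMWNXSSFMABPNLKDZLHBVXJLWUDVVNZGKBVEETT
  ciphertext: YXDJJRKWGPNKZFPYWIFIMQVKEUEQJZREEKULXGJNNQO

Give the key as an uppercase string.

  i= 0: Y-P =  9 → J
  i= 1: X-A = 23 → X
  i= 2: D-I = 21 → V
  i= 3: J-E =  5 → F
  i= 4: J-W = 13 → N
  i= 5: R-M =  5 → F
  i= 6: K-W = 14 → O
  i= 7: W-N =  9 → J
  i= 8: G-X =  9 → J
  i= 9: P-S = 23 → X
  i=10: N-S = 21 → V
  i=11: K-F =  5 → F
  i=12: Z-M = 13 → N
  i=13: F-A =  5 → F
  i=14: P-B = 14 → O
  i=15: Y-P =  9 → J
  i=16: W-N =  9 → J
  i=17: I-L = 23 → X
  i=18: F-K = 21 → V
  i=19: I-D =  5 → F
  i=20: M-Z = 13 → N
  i=21: Q-L =  5 → F
  i=22: V-H = 14 → O
  i=23: K-B =  9 → J
  i=24: E-V =  9 → J
  i=25: U-X = 23 → X
  i=26: E-J = 21 → V
  i=27: Q-L =  5 → F
  i=28: J-W = 13 → N
  i=29: Z-U =  5 → F
  i=30: R-D = 14 → O
  i=31: E-V =  9 → J
  i=32: E-V =  9 → J
  i=33: K-N = 23 → X
  i=34: U-Z = 21 → V
  i=35: L-G =  5 → F
  i=36: X-K = 13 → N
  i=37: G-B =  5 → F
  i=38: J-V = 14 → O
  i=39: N-E =  9 → J
  i=40: N-E =  9 → J
  i=41: Q-T = 23 → X
  i=42: O-T = 21 → V
  shifts repeat with period 8: JXVFNFOJ

JXVFNFOJ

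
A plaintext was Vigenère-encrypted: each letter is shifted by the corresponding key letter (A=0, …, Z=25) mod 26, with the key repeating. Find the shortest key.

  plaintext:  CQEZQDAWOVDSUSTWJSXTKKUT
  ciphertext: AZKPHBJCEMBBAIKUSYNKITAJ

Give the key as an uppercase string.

YJGQR

  i= 0: A-C = 24 → Y
  i= 1: Z-Q =  9 → J
  i= 2: K-E =  6 → G
  i= 3: P-Z = 16 → Q
  i= 4: H-Q = 17 → R
  i= 5: B-D = 24 → Y
  i= 6: J-A =  9 → J
  i= 7: C-W =  6 → G
  i= 8: E-O = 16 → Q
  i= 9: M-V = 17 → R
  i=10: B-D = 24 → Y
  i=11: B-S =  9 → J
  i=12: A-U =  6 → G
  i=13: I-S = 16 → Q
  i=14: K-T = 17 → R
  i=15: U-W = 24 → Y
  i=16: S-J =  9 → J
  i=17: Y-S =  6 → G
  i=18: N-X = 16 → Q
  i=19: K-T = 17 → R
  i=20: I-K = 24 → Y
  i=21: T-K =  9 → J
  i=22: A-U =  6 → G
  i=23: J-T = 16 → Q
  shifts repeat with period 5: YJGQR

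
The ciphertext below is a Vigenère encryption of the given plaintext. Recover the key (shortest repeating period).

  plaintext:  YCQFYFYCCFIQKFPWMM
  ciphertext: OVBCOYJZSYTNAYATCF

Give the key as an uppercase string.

QTLX

  i= 0: O-Y = 16 → Q
  i= 1: V-C = 19 → T
  i= 2: B-Q = 11 → L
  i= 3: C-F = 23 → X
  i= 4: O-Y = 16 → Q
  i= 5: Y-F = 19 → T
  i= 6: J-Y = 11 → L
  i= 7: Z-C = 23 → X
  i= 8: S-C = 16 → Q
  i= 9: Y-F = 19 → T
  i=10: T-I = 11 → L
  i=11: N-Q = 23 → X
  i=12: A-K = 16 → Q
  i=13: Y-F = 19 → T
  i=14: A-P = 11 → L
  i=15: T-W = 23 → X
  i=16: C-M = 16 → Q
  i=17: F-M = 19 → T
  shifts repeat with period 4: QTLX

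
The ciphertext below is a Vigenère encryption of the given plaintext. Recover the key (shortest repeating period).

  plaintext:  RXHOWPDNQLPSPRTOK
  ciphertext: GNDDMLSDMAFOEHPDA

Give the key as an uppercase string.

  i= 0: G-R = 15 → P
  i= 1: N-X = 16 → Q
  i= 2: D-H = 22 → W
  i= 3: D-O = 15 → P
  i= 4: M-W = 16 → Q
  i= 5: L-P = 22 → W
  i= 6: S-D = 15 → P
  i= 7: D-N = 16 → Q
  i= 8: M-Q = 22 → W
  i= 9: A-L = 15 → P
  i=10: F-P = 16 → Q
  i=11: O-S = 22 → W
  i=12: E-P = 15 → P
  i=13: H-R = 16 → Q
  i=14: P-T = 22 → W
  i=15: D-O = 15 → P
  i=16: A-K = 16 → Q
  shifts repeat with period 3: PQW

PQW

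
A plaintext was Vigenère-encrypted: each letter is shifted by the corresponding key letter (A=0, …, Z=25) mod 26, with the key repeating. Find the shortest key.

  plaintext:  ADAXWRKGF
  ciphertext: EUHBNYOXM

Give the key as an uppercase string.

  i= 0: E-A =  4 → E
  i= 1: U-D = 17 → R
  i= 2: H-A =  7 → H
  i= 3: B-X =  4 → E
  i= 4: N-W = 17 → R
  i= 5: Y-R =  7 → H
  i= 6: O-K =  4 → E
  i= 7: X-G = 17 → R
  i= 8: M-F =  7 → H
  shifts repeat with period 3: ERH

ERH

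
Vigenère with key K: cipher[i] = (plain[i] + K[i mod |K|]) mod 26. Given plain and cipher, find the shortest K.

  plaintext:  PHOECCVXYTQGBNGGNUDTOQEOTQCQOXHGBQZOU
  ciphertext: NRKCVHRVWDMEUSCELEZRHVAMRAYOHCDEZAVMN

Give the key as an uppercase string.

YKWYTFWY

  i= 0: N-P = 24 → Y
  i= 1: R-H = 10 → K
  i= 2: K-O = 22 → W
  i= 3: C-E = 24 → Y
  i= 4: V-C = 19 → T
  i= 5: H-C =  5 → F
  i= 6: R-V = 22 → W
  i= 7: V-X = 24 → Y
  i= 8: W-Y = 24 → Y
  i= 9: D-T = 10 → K
  i=10: M-Q = 22 → W
  i=11: E-G = 24 → Y
  i=12: U-B = 19 → T
  i=13: S-N =  5 → F
  i=14: C-G = 22 → W
  i=15: E-G = 24 → Y
  i=16: L-N = 24 → Y
  i=17: E-U = 10 → K
  i=18: Z-D = 22 → W
  i=19: R-T = 24 → Y
  i=20: H-O = 19 → T
  i=21: V-Q =  5 → F
  i=22: A-E = 22 → W
  i=23: M-O = 24 → Y
  i=24: R-T = 24 → Y
  i=25: A-Q = 10 → K
  i=26: Y-C = 22 → W
  i=27: O-Q = 24 → Y
  i=28: H-O = 19 → T
  i=29: C-X =  5 → F
  i=30: D-H = 22 → W
  i=31: E-G = 24 → Y
  i=32: Z-B = 24 → Y
  i=33: A-Q = 10 → K
  i=34: V-Z = 22 → W
  i=35: M-O = 24 → Y
  i=36: N-U = 19 → T
  shifts repeat with period 8: YKWYTFWY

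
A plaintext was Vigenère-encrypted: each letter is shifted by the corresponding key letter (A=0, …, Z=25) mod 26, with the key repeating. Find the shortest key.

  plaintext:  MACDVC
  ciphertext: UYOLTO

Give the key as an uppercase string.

IYM

  i= 0: U-M =  8 → I
  i= 1: Y-A = 24 → Y
  i= 2: O-C = 12 → M
  i= 3: L-D =  8 → I
  i= 4: T-V = 24 → Y
  i= 5: O-C = 12 → M
  shifts repeat with period 3: IYM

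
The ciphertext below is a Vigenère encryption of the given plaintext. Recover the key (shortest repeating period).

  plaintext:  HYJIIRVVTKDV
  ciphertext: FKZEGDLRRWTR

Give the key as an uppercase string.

  i= 0: F-H = 24 → Y
  i= 1: K-Y = 12 → M
  i= 2: Z-J = 16 → Q
  i= 3: E-I = 22 → W
  i= 4: G-I = 24 → Y
  i= 5: D-R = 12 → M
  i= 6: L-V = 16 → Q
  i= 7: R-V = 22 → W
  i= 8: R-T = 24 → Y
  i= 9: W-K = 12 → M
  i=10: T-D = 16 → Q
  i=11: R-V = 22 → W
  shifts repeat with period 4: YMQW

YMQW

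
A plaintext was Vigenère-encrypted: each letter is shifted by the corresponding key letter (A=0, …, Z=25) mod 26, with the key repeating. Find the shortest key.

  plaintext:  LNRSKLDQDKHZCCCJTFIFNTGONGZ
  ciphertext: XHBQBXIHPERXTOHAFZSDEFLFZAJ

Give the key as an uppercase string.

  i= 0: X-L = 12 → M
  i= 1: H-N = 20 → U
  i= 2: B-R = 10 → K
  i= 3: Q-S = 24 → Y
  i= 4: B-K = 17 → R
  i= 5: X-L = 12 → M
  i= 6: I-D =  5 → F
  i= 7: H-Q = 17 → R
  i= 8: P-D = 12 → M
  i= 9: E-K = 20 → U
  i=10: R-H = 10 → K
  i=11: X-Z = 24 → Y
  i=12: T-C = 17 → R
  i=13: O-C = 12 → M
  i=14: H-C =  5 → F
  i=15: A-J = 17 → R
  i=16: F-T = 12 → M
  i=17: Z-F = 20 → U
  i=18: S-I = 10 → K
  i=19: D-F = 24 → Y
  i=20: E-N = 17 → R
  i=21: F-T = 12 → M
  i=22: L-G =  5 → F
  i=23: F-O = 17 → R
  i=24: Z-N = 12 → M
  i=25: A-G = 20 → U
  i=26: J-Z = 10 → K
  shifts repeat with period 8: MUKYRMFR

MUKYRMFR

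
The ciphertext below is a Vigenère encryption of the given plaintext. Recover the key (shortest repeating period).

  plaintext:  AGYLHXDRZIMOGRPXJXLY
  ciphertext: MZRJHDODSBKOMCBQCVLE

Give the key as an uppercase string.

  i= 0: M-A = 12 → M
  i= 1: Z-G = 19 → T
  i= 2: R-Y = 19 → T
  i= 3: J-L = 24 → Y
  i= 4: H-H =  0 → A
  i= 5: D-X =  6 → G
  i= 6: O-D = 11 → L
  i= 7: D-R = 12 → M
  i= 8: S-Z = 19 → T
  i= 9: B-I = 19 → T
  i=10: K-M = 24 → Y
  i=11: O-O =  0 → A
  i=12: M-G =  6 → G
  i=13: C-R = 11 → L
  i=14: B-P = 12 → M
  i=15: Q-X = 19 → T
  i=16: C-J = 19 → T
  i=17: V-X = 24 → Y
  i=18: L-L =  0 → A
  i=19: E-Y =  6 → G
  shifts repeat with period 7: MTTYAGL

MTTYAGL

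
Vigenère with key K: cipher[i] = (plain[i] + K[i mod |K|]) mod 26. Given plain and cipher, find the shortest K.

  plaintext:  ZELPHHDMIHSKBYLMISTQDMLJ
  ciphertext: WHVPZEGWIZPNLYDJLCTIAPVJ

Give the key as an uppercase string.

XDKAS

  i= 0: W-Z = 23 → X
  i= 1: H-E =  3 → D
  i= 2: V-L = 10 → K
  i= 3: P-P =  0 → A
  i= 4: Z-H = 18 → S
  i= 5: E-H = 23 → X
  i= 6: G-D =  3 → D
  i= 7: W-M = 10 → K
  i= 8: I-I =  0 → A
  i= 9: Z-H = 18 → S
  i=10: P-S = 23 → X
  i=11: N-K =  3 → D
  i=12: L-B = 10 → K
  i=13: Y-Y =  0 → A
  i=14: D-L = 18 → S
  i=15: J-M = 23 → X
  i=16: L-I =  3 → D
  i=17: C-S = 10 → K
  i=18: T-T =  0 → A
  i=19: I-Q = 18 → S
  i=20: A-D = 23 → X
  i=21: P-M =  3 → D
  i=22: V-L = 10 → K
  i=23: J-J =  0 → A
  shifts repeat with period 5: XDKAS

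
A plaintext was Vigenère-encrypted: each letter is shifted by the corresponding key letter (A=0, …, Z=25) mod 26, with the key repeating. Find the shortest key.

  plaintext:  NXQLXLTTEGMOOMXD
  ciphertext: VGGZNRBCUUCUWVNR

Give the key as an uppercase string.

IJQOQG

  i= 0: V-N =  8 → I
  i= 1: G-X =  9 → J
  i= 2: G-Q = 16 → Q
  i= 3: Z-L = 14 → O
  i= 4: N-X = 16 → Q
  i= 5: R-L =  6 → G
  i= 6: B-T =  8 → I
  i= 7: C-T =  9 → J
  i= 8: U-E = 16 → Q
  i= 9: U-G = 14 → O
  i=10: C-M = 16 → Q
  i=11: U-O =  6 → G
  i=12: W-O =  8 → I
  i=13: V-M =  9 → J
  i=14: N-X = 16 → Q
  i=15: R-D = 14 → O
  shifts repeat with period 6: IJQOQG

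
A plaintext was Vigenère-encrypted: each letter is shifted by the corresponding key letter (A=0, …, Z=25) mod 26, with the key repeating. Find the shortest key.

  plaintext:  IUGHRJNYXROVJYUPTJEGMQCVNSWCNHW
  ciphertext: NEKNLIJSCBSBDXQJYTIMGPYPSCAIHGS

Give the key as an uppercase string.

FKEGUZWU

  i= 0: N-I =  5 → F
  i= 1: E-U = 10 → K
  i= 2: K-G =  4 → E
  i= 3: N-H =  6 → G
  i= 4: L-R = 20 → U
  i= 5: I-J = 25 → Z
  i= 6: J-N = 22 → W
  i= 7: S-Y = 20 → U
  i= 8: C-X =  5 → F
  i= 9: B-R = 10 → K
  i=10: S-O =  4 → E
  i=11: B-V =  6 → G
  i=12: D-J = 20 → U
  i=13: X-Y = 25 → Z
  i=14: Q-U = 22 → W
  i=15: J-P = 20 → U
  i=16: Y-T =  5 → F
  i=17: T-J = 10 → K
  i=18: I-E =  4 → E
  i=19: M-G =  6 → G
  i=20: G-M = 20 → U
  i=21: P-Q = 25 → Z
  i=22: Y-C = 22 → W
  i=23: P-V = 20 → U
  i=24: S-N =  5 → F
  i=25: C-S = 10 → K
  i=26: A-W =  4 → E
  i=27: I-C =  6 → G
  i=28: H-N = 20 → U
  i=29: G-H = 25 → Z
  i=30: S-W = 22 → W
  shifts repeat with period 8: FKEGUZWU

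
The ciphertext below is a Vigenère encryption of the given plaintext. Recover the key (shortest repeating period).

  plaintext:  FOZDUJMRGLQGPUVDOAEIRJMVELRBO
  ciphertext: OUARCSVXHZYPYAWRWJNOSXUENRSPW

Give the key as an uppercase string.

  i= 0: O-F =  9 → J
  i= 1: U-O =  6 → G
  i= 2: A-Z =  1 → B
  i= 3: R-D = 14 → O
  i= 4: C-U =  8 → I
  i= 5: S-J =  9 → J
  i= 6: V-M =  9 → J
  i= 7: X-R =  6 → G
  i= 8: H-G =  1 → B
  i= 9: Z-L = 14 → O
  i=10: Y-Q =  8 → I
  i=11: P-G =  9 → J
  i=12: Y-P =  9 → J
  i=13: A-U =  6 → G
  i=14: W-V =  1 → B
  i=15: R-D = 14 → O
  i=16: W-O =  8 → I
  i=17: J-A =  9 → J
  i=18: N-E =  9 → J
  i=19: O-I =  6 → G
  i=20: S-R =  1 → B
  i=21: X-J = 14 → O
  i=22: U-M =  8 → I
  i=23: E-V =  9 → J
  i=24: N-E =  9 → J
  i=25: R-L =  6 → G
  i=26: S-R =  1 → B
  i=27: P-B = 14 → O
  i=28: W-O =  8 → I
  shifts repeat with period 6: JGBOIJ

JGBOIJ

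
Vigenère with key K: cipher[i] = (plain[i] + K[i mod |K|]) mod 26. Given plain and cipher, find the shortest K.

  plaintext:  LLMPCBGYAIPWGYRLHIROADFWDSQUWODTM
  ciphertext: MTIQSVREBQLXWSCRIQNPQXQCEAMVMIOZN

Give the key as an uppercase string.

  i= 0: M-L =  1 → B
  i= 1: T-L =  8 → I
  i= 2: I-M = 22 → W
  i= 3: Q-P =  1 → B
  i= 4: S-C = 16 → Q
  i= 5: V-B = 20 → U
  i= 6: R-G = 11 → L
  i= 7: E-Y =  6 → G
  i= 8: B-A =  1 → B
  i= 9: Q-I =  8 → I
  i=10: L-P = 22 → W
  i=11: X-W =  1 → B
  i=12: W-G = 16 → Q
  i=13: S-Y = 20 → U
  i=14: C-R = 11 → L
  i=15: R-L =  6 → G
  i=16: I-H =  1 → B
  i=17: Q-I =  8 → I
  i=18: N-R = 22 → W
  i=19: P-O =  1 → B
  i=20: Q-A = 16 → Q
  i=21: X-D = 20 → U
  i=22: Q-F = 11 → L
  i=23: C-W =  6 → G
  i=24: E-D =  1 → B
  i=25: A-S =  8 → I
  i=26: M-Q = 22 → W
  i=27: V-U =  1 → B
  i=28: M-W = 16 → Q
  i=29: I-O = 20 → U
  i=30: O-D = 11 → L
  i=31: Z-T =  6 → G
  i=32: N-M =  1 → B
  shifts repeat with period 8: BIWBQULG

BIWBQULG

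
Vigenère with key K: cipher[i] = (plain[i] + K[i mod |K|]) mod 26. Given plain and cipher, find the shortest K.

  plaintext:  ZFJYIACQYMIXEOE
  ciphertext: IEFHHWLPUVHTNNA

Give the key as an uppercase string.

  i= 0: I-Z =  9 → J
  i= 1: E-F = 25 → Z
  i= 2: F-J = 22 → W
  i= 3: H-Y =  9 → J
  i= 4: H-I = 25 → Z
  i= 5: W-A = 22 → W
  i= 6: L-C =  9 → J
  i= 7: P-Q = 25 → Z
  i= 8: U-Y = 22 → W
  i= 9: V-M =  9 → J
  i=10: H-I = 25 → Z
  i=11: T-X = 22 → W
  i=12: N-E =  9 → J
  i=13: N-O = 25 → Z
  i=14: A-E = 22 → W
  shifts repeat with period 3: JZW

JZW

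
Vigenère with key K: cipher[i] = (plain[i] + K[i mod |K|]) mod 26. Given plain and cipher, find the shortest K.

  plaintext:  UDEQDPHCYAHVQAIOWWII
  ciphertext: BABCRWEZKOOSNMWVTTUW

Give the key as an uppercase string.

  i= 0: B-U =  7 → H
  i= 1: A-D = 23 → X
  i= 2: B-E = 23 → X
  i= 3: C-Q = 12 → M
  i= 4: R-D = 14 → O
  i= 5: W-P =  7 → H
  i= 6: E-H = 23 → X
  i= 7: Z-C = 23 → X
  i= 8: K-Y = 12 → M
  i= 9: O-A = 14 → O
  i=10: O-H =  7 → H
  i=11: S-V = 23 → X
  i=12: N-Q = 23 → X
  i=13: M-A = 12 → M
  i=14: W-I = 14 → O
  i=15: V-O =  7 → H
  i=16: T-W = 23 → X
  i=17: T-W = 23 → X
  i=18: U-I = 12 → M
  i=19: W-I = 14 → O
  shifts repeat with period 5: HXXMO

HXXMO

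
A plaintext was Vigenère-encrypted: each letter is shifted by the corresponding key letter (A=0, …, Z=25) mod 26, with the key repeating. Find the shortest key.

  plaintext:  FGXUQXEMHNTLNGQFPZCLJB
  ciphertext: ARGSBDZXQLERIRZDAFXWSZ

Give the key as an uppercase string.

VLJYLG

  i= 0: A-F = 21 → V
  i= 1: R-G = 11 → L
  i= 2: G-X =  9 → J
  i= 3: S-U = 24 → Y
  i= 4: B-Q = 11 → L
  i= 5: D-X =  6 → G
  i= 6: Z-E = 21 → V
  i= 7: X-M = 11 → L
  i= 8: Q-H =  9 → J
  i= 9: L-N = 24 → Y
  i=10: E-T = 11 → L
  i=11: R-L =  6 → G
  i=12: I-N = 21 → V
  i=13: R-G = 11 → L
  i=14: Z-Q =  9 → J
  i=15: D-F = 24 → Y
  i=16: A-P = 11 → L
  i=17: F-Z =  6 → G
  i=18: X-C = 21 → V
  i=19: W-L = 11 → L
  i=20: S-J =  9 → J
  i=21: Z-B = 24 → Y
  shifts repeat with period 6: VLJYLG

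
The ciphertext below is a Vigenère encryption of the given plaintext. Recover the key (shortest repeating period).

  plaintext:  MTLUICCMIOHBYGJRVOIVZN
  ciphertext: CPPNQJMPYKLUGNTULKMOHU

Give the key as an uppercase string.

QWETIHKD

  i= 0: C-M = 16 → Q
  i= 1: P-T = 22 → W
  i= 2: P-L =  4 → E
  i= 3: N-U = 19 → T
  i= 4: Q-I =  8 → I
  i= 5: J-C =  7 → H
  i= 6: M-C = 10 → K
  i= 7: P-M =  3 → D
  i= 8: Y-I = 16 → Q
  i= 9: K-O = 22 → W
  i=10: L-H =  4 → E
  i=11: U-B = 19 → T
  i=12: G-Y =  8 → I
  i=13: N-G =  7 → H
  i=14: T-J = 10 → K
  i=15: U-R =  3 → D
  i=16: L-V = 16 → Q
  i=17: K-O = 22 → W
  i=18: M-I =  4 → E
  i=19: O-V = 19 → T
  i=20: H-Z =  8 → I
  i=21: U-N =  7 → H
  shifts repeat with period 8: QWETIHKD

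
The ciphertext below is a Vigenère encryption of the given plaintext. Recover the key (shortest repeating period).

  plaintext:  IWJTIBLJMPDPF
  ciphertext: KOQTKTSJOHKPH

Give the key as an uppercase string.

  i= 0: K-I =  2 → C
  i= 1: O-W = 18 → S
  i= 2: Q-J =  7 → H
  i= 3: T-T =  0 → A
  i= 4: K-I =  2 → C
  i= 5: T-B = 18 → S
  i= 6: S-L =  7 → H
  i= 7: J-J =  0 → A
  i= 8: O-M =  2 → C
  i= 9: H-P = 18 → S
  i=10: K-D =  7 → H
  i=11: P-P =  0 → A
  i=12: H-F =  2 → C
  shifts repeat with period 4: CSHA

CSHA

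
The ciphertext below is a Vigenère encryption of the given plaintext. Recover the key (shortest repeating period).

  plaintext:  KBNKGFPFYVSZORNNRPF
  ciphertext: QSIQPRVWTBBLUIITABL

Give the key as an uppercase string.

  i= 0: Q-K =  6 → G
  i= 1: S-B = 17 → R
  i= 2: I-N = 21 → V
  i= 3: Q-K =  6 → G
  i= 4: P-G =  9 → J
  i= 5: R-F = 12 → M
  i= 6: V-P =  6 → G
  i= 7: W-F = 17 → R
  i= 8: T-Y = 21 → V
  i= 9: B-V =  6 → G
  i=10: B-S =  9 → J
  i=11: L-Z = 12 → M
  i=12: U-O =  6 → G
  i=13: I-R = 17 → R
  i=14: I-N = 21 → V
  i=15: T-N =  6 → G
  i=16: A-R =  9 → J
  i=17: B-P = 12 → M
  i=18: L-F =  6 → G
  shifts repeat with period 6: GRVGJM

GRVGJM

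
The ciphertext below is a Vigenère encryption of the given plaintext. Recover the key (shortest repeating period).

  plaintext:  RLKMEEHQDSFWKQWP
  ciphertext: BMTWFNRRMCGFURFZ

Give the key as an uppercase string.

KBJ

  i= 0: B-R = 10 → K
  i= 1: M-L =  1 → B
  i= 2: T-K =  9 → J
  i= 3: W-M = 10 → K
  i= 4: F-E =  1 → B
  i= 5: N-E =  9 → J
  i= 6: R-H = 10 → K
  i= 7: R-Q =  1 → B
  i= 8: M-D =  9 → J
  i= 9: C-S = 10 → K
  i=10: G-F =  1 → B
  i=11: F-W =  9 → J
  i=12: U-K = 10 → K
  i=13: R-Q =  1 → B
  i=14: F-W =  9 → J
  i=15: Z-P = 10 → K
  shifts repeat with period 3: KBJ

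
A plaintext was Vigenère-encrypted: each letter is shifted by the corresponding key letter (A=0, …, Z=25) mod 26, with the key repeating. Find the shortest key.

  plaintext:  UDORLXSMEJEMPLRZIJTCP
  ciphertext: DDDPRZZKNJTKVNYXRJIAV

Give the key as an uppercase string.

JAPYGCHY

  i= 0: D-U =  9 → J
  i= 1: D-D =  0 → A
  i= 2: D-O = 15 → P
  i= 3: P-R = 24 → Y
  i= 4: R-L =  6 → G
  i= 5: Z-X =  2 → C
  i= 6: Z-S =  7 → H
  i= 7: K-M = 24 → Y
  i= 8: N-E =  9 → J
  i= 9: J-J =  0 → A
  i=10: T-E = 15 → P
  i=11: K-M = 24 → Y
  i=12: V-P =  6 → G
  i=13: N-L =  2 → C
  i=14: Y-R =  7 → H
  i=15: X-Z = 24 → Y
  i=16: R-I =  9 → J
  i=17: J-J =  0 → A
  i=18: I-T = 15 → P
  i=19: A-C = 24 → Y
  i=20: V-P =  6 → G
  shifts repeat with period 8: JAPYGCHY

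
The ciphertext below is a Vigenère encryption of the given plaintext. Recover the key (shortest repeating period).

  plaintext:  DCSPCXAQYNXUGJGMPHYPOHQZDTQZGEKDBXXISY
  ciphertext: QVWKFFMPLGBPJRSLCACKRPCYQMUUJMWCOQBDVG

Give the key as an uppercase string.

NTEVDIMZ

  i= 0: Q-D = 13 → N
  i= 1: V-C = 19 → T
  i= 2: W-S =  4 → E
  i= 3: K-P = 21 → V
  i= 4: F-C =  3 → D
  i= 5: F-X =  8 → I
  i= 6: M-A = 12 → M
  i= 7: P-Q = 25 → Z
  i= 8: L-Y = 13 → N
  i= 9: G-N = 19 → T
  i=10: B-X =  4 → E
  i=11: P-U = 21 → V
  i=12: J-G =  3 → D
  i=13: R-J =  8 → I
  i=14: S-G = 12 → M
  i=15: L-M = 25 → Z
  i=16: C-P = 13 → N
  i=17: A-H = 19 → T
  i=18: C-Y =  4 → E
  i=19: K-P = 21 → V
  i=20: R-O =  3 → D
  i=21: P-H =  8 → I
  i=22: C-Q = 12 → M
  i=23: Y-Z = 25 → Z
  i=24: Q-D = 13 → N
  i=25: M-T = 19 → T
  i=26: U-Q =  4 → E
  i=27: U-Z = 21 → V
  i=28: J-G =  3 → D
  i=29: M-E =  8 → I
  i=30: W-K = 12 → M
  i=31: C-D = 25 → Z
  i=32: O-B = 13 → N
  i=33: Q-X = 19 → T
  i=34: B-X =  4 → E
  i=35: D-I = 21 → V
  i=36: V-S =  3 → D
  i=37: G-Y =  8 → I
  shifts repeat with period 8: NTEVDIMZ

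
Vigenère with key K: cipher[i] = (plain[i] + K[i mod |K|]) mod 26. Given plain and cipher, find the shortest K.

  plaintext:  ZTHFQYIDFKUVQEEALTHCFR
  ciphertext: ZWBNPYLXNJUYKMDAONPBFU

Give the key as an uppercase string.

  i= 0: Z-Z =  0 → A
  i= 1: W-T =  3 → D
  i= 2: B-H = 20 → U
  i= 3: N-F =  8 → I
  i= 4: P-Q = 25 → Z
  i= 5: Y-Y =  0 → A
  i= 6: L-I =  3 → D
  i= 7: X-D = 20 → U
  i= 8: N-F =  8 → I
  i= 9: J-K = 25 → Z
  i=10: U-U =  0 → A
  i=11: Y-V =  3 → D
  i=12: K-Q = 20 → U
  i=13: M-E =  8 → I
  i=14: D-E = 25 → Z
  i=15: A-A =  0 → A
  i=16: O-L =  3 → D
  i=17: N-T = 20 → U
  i=18: P-H =  8 → I
  i=19: B-C = 25 → Z
  i=20: F-F =  0 → A
  i=21: U-R =  3 → D
  shifts repeat with period 5: ADUIZ

ADUIZ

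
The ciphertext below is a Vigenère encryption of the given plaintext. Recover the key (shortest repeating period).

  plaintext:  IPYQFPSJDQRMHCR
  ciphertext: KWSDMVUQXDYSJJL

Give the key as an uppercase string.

CHUNHG

  i= 0: K-I =  2 → C
  i= 1: W-P =  7 → H
  i= 2: S-Y = 20 → U
  i= 3: D-Q = 13 → N
  i= 4: M-F =  7 → H
  i= 5: V-P =  6 → G
  i= 6: U-S =  2 → C
  i= 7: Q-J =  7 → H
  i= 8: X-D = 20 → U
  i= 9: D-Q = 13 → N
  i=10: Y-R =  7 → H
  i=11: S-M =  6 → G
  i=12: J-H =  2 → C
  i=13: J-C =  7 → H
  i=14: L-R = 20 → U
  shifts repeat with period 6: CHUNHG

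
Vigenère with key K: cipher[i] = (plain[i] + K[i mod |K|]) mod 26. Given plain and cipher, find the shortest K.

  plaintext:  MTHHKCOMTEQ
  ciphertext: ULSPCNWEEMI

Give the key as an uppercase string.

ISL

  i= 0: U-M =  8 → I
  i= 1: L-T = 18 → S
  i= 2: S-H = 11 → L
  i= 3: P-H =  8 → I
  i= 4: C-K = 18 → S
  i= 5: N-C = 11 → L
  i= 6: W-O =  8 → I
  i= 7: E-M = 18 → S
  i= 8: E-T = 11 → L
  i= 9: M-E =  8 → I
  i=10: I-Q = 18 → S
  shifts repeat with period 3: ISL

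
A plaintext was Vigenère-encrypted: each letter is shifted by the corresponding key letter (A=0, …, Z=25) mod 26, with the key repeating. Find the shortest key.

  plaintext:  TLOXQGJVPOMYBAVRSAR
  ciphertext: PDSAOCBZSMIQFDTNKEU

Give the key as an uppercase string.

  i= 0: P-T = 22 → W
  i= 1: D-L = 18 → S
  i= 2: S-O =  4 → E
  i= 3: A-X =  3 → D
  i= 4: O-Q = 24 → Y
  i= 5: C-G = 22 → W
  i= 6: B-J = 18 → S
  i= 7: Z-V =  4 → E
  i= 8: S-P =  3 → D
  i= 9: M-O = 24 → Y
  i=10: I-M = 22 → W
  i=11: Q-Y = 18 → S
  i=12: F-B =  4 → E
  i=13: D-A =  3 → D
  i=14: T-V = 24 → Y
  i=15: N-R = 22 → W
  i=16: K-S = 18 → S
  i=17: E-A =  4 → E
  i=18: U-R =  3 → D
  shifts repeat with period 5: WSEDY

WSEDY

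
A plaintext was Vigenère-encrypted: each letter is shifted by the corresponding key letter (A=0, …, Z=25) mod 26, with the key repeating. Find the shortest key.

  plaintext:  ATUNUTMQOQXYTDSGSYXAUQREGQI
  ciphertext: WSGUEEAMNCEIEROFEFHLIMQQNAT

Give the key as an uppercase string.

  i= 0: W-A = 22 → W
  i= 1: S-T = 25 → Z
  i= 2: G-U = 12 → M
  i= 3: U-N =  7 → H
  i= 4: E-U = 10 → K
  i= 5: E-T = 11 → L
  i= 6: A-M = 14 → O
  i= 7: M-Q = 22 → W
  i= 8: N-O = 25 → Z
  i= 9: C-Q = 12 → M
  i=10: E-X =  7 → H
  i=11: I-Y = 10 → K
  i=12: E-T = 11 → L
  i=13: R-D = 14 → O
  i=14: O-S = 22 → W
  i=15: F-G = 25 → Z
  i=16: E-S = 12 → M
  i=17: F-Y =  7 → H
  i=18: H-X = 10 → K
  i=19: L-A = 11 → L
  i=20: I-U = 14 → O
  i=21: M-Q = 22 → W
  i=22: Q-R = 25 → Z
  i=23: Q-E = 12 → M
  i=24: N-G =  7 → H
  i=25: A-Q = 10 → K
  i=26: T-I = 11 → L
  shifts repeat with period 7: WZMHKLO

WZMHKLO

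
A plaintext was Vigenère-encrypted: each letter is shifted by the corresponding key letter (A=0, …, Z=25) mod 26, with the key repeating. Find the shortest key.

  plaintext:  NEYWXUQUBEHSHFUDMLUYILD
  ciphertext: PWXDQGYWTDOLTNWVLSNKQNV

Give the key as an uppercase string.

CSZHTMI

  i= 0: P-N =  2 → C
  i= 1: W-E = 18 → S
  i= 2: X-Y = 25 → Z
  i= 3: D-W =  7 → H
  i= 4: Q-X = 19 → T
  i= 5: G-U = 12 → M
  i= 6: Y-Q =  8 → I
  i= 7: W-U =  2 → C
  i= 8: T-B = 18 → S
  i= 9: D-E = 25 → Z
  i=10: O-H =  7 → H
  i=11: L-S = 19 → T
  i=12: T-H = 12 → M
  i=13: N-F =  8 → I
  i=14: W-U =  2 → C
  i=15: V-D = 18 → S
  i=16: L-M = 25 → Z
  i=17: S-L =  7 → H
  i=18: N-U = 19 → T
  i=19: K-Y = 12 → M
  i=20: Q-I =  8 → I
  i=21: N-L =  2 → C
  i=22: V-D = 18 → S
  shifts repeat with period 7: CSZHTMI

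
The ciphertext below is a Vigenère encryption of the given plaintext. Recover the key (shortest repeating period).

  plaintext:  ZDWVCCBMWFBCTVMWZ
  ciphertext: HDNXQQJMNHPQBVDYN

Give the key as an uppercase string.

IARCOO

  i= 0: H-Z =  8 → I
  i= 1: D-D =  0 → A
  i= 2: N-W = 17 → R
  i= 3: X-V =  2 → C
  i= 4: Q-C = 14 → O
  i= 5: Q-C = 14 → O
  i= 6: J-B =  8 → I
  i= 7: M-M =  0 → A
  i= 8: N-W = 17 → R
  i= 9: H-F =  2 → C
  i=10: P-B = 14 → O
  i=11: Q-C = 14 → O
  i=12: B-T =  8 → I
  i=13: V-V =  0 → A
  i=14: D-M = 17 → R
  i=15: Y-W =  2 → C
  i=16: N-Z = 14 → O
  shifts repeat with period 6: IARCOO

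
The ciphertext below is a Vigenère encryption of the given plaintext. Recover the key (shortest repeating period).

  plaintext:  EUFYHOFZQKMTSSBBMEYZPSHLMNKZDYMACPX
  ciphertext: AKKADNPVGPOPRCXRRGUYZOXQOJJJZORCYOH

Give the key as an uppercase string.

WQFCWZK

  i= 0: A-E = 22 → W
  i= 1: K-U = 16 → Q
  i= 2: K-F =  5 → F
  i= 3: A-Y =  2 → C
  i= 4: D-H = 22 → W
  i= 5: N-O = 25 → Z
  i= 6: P-F = 10 → K
  i= 7: V-Z = 22 → W
  i= 8: G-Q = 16 → Q
  i= 9: P-K =  5 → F
  i=10: O-M =  2 → C
  i=11: P-T = 22 → W
  i=12: R-S = 25 → Z
  i=13: C-S = 10 → K
  i=14: X-B = 22 → W
  i=15: R-B = 16 → Q
  i=16: R-M =  5 → F
  i=17: G-E =  2 → C
  i=18: U-Y = 22 → W
  i=19: Y-Z = 25 → Z
  i=20: Z-P = 10 → K
  i=21: O-S = 22 → W
  i=22: X-H = 16 → Q
  i=23: Q-L =  5 → F
  i=24: O-M =  2 → C
  i=25: J-N = 22 → W
  i=26: J-K = 25 → Z
  i=27: J-Z = 10 → K
  i=28: Z-D = 22 → W
  i=29: O-Y = 16 → Q
  i=30: R-M =  5 → F
  i=31: C-A =  2 → C
  i=32: Y-C = 22 → W
  i=33: O-P = 25 → Z
  i=34: H-X = 10 → K
  shifts repeat with period 7: WQFCWZK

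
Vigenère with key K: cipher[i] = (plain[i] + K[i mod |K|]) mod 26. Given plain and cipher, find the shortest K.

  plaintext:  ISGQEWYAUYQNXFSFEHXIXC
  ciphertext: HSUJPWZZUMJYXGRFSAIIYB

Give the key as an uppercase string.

ZAOTLAB

  i= 0: H-I = 25 → Z
  i= 1: S-S =  0 → A
  i= 2: U-G = 14 → O
  i= 3: J-Q = 19 → T
  i= 4: P-E = 11 → L
  i= 5: W-W =  0 → A
  i= 6: Z-Y =  1 → B
  i= 7: Z-A = 25 → Z
  i= 8: U-U =  0 → A
  i= 9: M-Y = 14 → O
  i=10: J-Q = 19 → T
  i=11: Y-N = 11 → L
  i=12: X-X =  0 → A
  i=13: G-F =  1 → B
  i=14: R-S = 25 → Z
  i=15: F-F =  0 → A
  i=16: S-E = 14 → O
  i=17: A-H = 19 → T
  i=18: I-X = 11 → L
  i=19: I-I =  0 → A
  i=20: Y-X =  1 → B
  i=21: B-C = 25 → Z
  shifts repeat with period 7: ZAOTLAB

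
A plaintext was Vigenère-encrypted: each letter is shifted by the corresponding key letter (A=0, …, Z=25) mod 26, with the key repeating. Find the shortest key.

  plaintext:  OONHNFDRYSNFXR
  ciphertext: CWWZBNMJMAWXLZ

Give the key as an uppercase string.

  i= 0: C-O = 14 → O
  i= 1: W-O =  8 → I
  i= 2: W-N =  9 → J
  i= 3: Z-H = 18 → S
  i= 4: B-N = 14 → O
  i= 5: N-F =  8 → I
  i= 6: M-D =  9 → J
  i= 7: J-R = 18 → S
  i= 8: M-Y = 14 → O
  i= 9: A-S =  8 → I
  i=10: W-N =  9 → J
  i=11: X-F = 18 → S
  i=12: L-X = 14 → O
  i=13: Z-R =  8 → I
  shifts repeat with period 4: OIJS

OIJS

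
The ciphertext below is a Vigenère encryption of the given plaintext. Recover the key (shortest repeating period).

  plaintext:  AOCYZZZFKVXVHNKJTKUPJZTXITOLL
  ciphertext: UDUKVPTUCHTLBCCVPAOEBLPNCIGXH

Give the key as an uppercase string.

UPSMWQ

  i= 0: U-A = 20 → U
  i= 1: D-O = 15 → P
  i= 2: U-C = 18 → S
  i= 3: K-Y = 12 → M
  i= 4: V-Z = 22 → W
  i= 5: P-Z = 16 → Q
  i= 6: T-Z = 20 → U
  i= 7: U-F = 15 → P
  i= 8: C-K = 18 → S
  i= 9: H-V = 12 → M
  i=10: T-X = 22 → W
  i=11: L-V = 16 → Q
  i=12: B-H = 20 → U
  i=13: C-N = 15 → P
  i=14: C-K = 18 → S
  i=15: V-J = 12 → M
  i=16: P-T = 22 → W
  i=17: A-K = 16 → Q
  i=18: O-U = 20 → U
  i=19: E-P = 15 → P
  i=20: B-J = 18 → S
  i=21: L-Z = 12 → M
  i=22: P-T = 22 → W
  i=23: N-X = 16 → Q
  i=24: C-I = 20 → U
  i=25: I-T = 15 → P
  i=26: G-O = 18 → S
  i=27: X-L = 12 → M
  i=28: H-L = 22 → W
  shifts repeat with period 6: UPSMWQ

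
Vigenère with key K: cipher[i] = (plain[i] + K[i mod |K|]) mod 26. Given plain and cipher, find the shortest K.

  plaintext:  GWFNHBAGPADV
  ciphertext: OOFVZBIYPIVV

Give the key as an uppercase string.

  i= 0: O-G =  8 → I
  i= 1: O-W = 18 → S
  i= 2: F-F =  0 → A
  i= 3: V-N =  8 → I
  i= 4: Z-H = 18 → S
  i= 5: B-B =  0 → A
  i= 6: I-A =  8 → I
  i= 7: Y-G = 18 → S
  i= 8: P-P =  0 → A
  i= 9: I-A =  8 → I
  i=10: V-D = 18 → S
  i=11: V-V =  0 → A
  shifts repeat with period 3: ISA

ISA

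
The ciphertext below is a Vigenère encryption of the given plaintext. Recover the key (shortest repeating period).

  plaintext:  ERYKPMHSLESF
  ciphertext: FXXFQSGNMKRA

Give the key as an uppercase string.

  i= 0: F-E =  1 → B
  i= 1: X-R =  6 → G
  i= 2: X-Y = 25 → Z
  i= 3: F-K = 21 → V
  i= 4: Q-P =  1 → B
  i= 5: S-M =  6 → G
  i= 6: G-H = 25 → Z
  i= 7: N-S = 21 → V
  i= 8: M-L =  1 → B
  i= 9: K-E =  6 → G
  i=10: R-S = 25 → Z
  i=11: A-F = 21 → V
  shifts repeat with period 4: BGZV

BGZV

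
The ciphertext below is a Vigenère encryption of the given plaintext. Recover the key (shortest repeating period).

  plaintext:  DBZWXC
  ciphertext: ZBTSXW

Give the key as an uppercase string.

WAU

  i= 0: Z-D = 22 → W
  i= 1: B-B =  0 → A
  i= 2: T-Z = 20 → U
  i= 3: S-W = 22 → W
  i= 4: X-X =  0 → A
  i= 5: W-C = 20 → U
  shifts repeat with period 3: WAU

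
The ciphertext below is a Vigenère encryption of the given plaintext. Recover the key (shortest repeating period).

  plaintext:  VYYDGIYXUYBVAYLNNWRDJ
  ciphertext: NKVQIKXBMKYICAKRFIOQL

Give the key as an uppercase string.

  i= 0: N-V = 18 → S
  i= 1: K-Y = 12 → M
  i= 2: V-Y = 23 → X
  i= 3: Q-D = 13 → N
  i= 4: I-G =  2 → C
  i= 5: K-I =  2 → C
  i= 6: X-Y = 25 → Z
  i= 7: B-X =  4 → E
  i= 8: M-U = 18 → S
  i= 9: K-Y = 12 → M
  i=10: Y-B = 23 → X
  i=11: I-V = 13 → N
  i=12: C-A =  2 → C
  i=13: A-Y =  2 → C
  i=14: K-L = 25 → Z
  i=15: R-N =  4 → E
  i=16: F-N = 18 → S
  i=17: I-W = 12 → M
  i=18: O-R = 23 → X
  i=19: Q-D = 13 → N
  i=20: L-J =  2 → C
  shifts repeat with period 8: SMXNCCZE

SMXNCCZE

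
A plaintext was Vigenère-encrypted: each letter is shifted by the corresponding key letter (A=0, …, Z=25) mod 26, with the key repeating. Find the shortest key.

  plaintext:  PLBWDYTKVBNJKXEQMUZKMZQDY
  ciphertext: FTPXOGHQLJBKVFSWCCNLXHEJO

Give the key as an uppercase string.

  i= 0: F-P = 16 → Q
  i= 1: T-L =  8 → I
  i= 2: P-B = 14 → O
  i= 3: X-W =  1 → B
  i= 4: O-D = 11 → L
  i= 5: G-Y =  8 → I
  i= 6: H-T = 14 → O
  i= 7: Q-K =  6 → G
  i= 8: L-V = 16 → Q
  i= 9: J-B =  8 → I
  i=10: B-N = 14 → O
  i=11: K-J =  1 → B
  i=12: V-K = 11 → L
  i=13: F-X =  8 → I
  i=14: S-E = 14 → O
  i=15: W-Q =  6 → G
  i=16: C-M = 16 → Q
  i=17: C-U =  8 → I
  i=18: N-Z = 14 → O
  i=19: L-K =  1 → B
  i=20: X-M = 11 → L
  i=21: H-Z =  8 → I
  i=22: E-Q = 14 → O
  i=23: J-D =  6 → G
  i=24: O-Y = 16 → Q
  shifts repeat with period 8: QIOBLIOG

QIOBLIOG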